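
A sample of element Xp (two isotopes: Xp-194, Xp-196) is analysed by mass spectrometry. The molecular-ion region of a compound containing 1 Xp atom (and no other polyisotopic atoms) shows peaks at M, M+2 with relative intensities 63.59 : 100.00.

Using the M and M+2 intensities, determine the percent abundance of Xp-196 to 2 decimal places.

61.13%

Write p for the Xp-194 fraction. I(M+2)/I(M) = [C(1,1)·p^0·(1−p)] / p^1 = 1·(1−p)/p = 100.00/63.59 = 1.5726
(1−p)/p = 1.5726/1 = 1.5726  ⇒  p = 1/(1 + 1.5726) = 0.3887
Xp-194: 38.87%, Xp-196: 61.13%.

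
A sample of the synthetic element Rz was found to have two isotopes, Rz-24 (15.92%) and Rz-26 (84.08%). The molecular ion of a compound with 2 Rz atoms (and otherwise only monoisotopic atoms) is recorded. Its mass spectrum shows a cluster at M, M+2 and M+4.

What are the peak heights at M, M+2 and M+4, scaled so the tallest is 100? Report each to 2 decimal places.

The 2 Rz atoms are independent, so intensities follow the terms of (0.1592 + 0.8408)^2.
P(M) = 0.1592^2 = 0.025345
P(M+2) = 2 × 0.1592^1 × 0.8408^1 = 0.267711
P(M+4) = 0.8408^2 = 0.706945
The M+4 peak is largest (0.706945); scaling to 100 gives 3.59 : 37.87 : 100.00.

3.59 : 37.87 : 100.00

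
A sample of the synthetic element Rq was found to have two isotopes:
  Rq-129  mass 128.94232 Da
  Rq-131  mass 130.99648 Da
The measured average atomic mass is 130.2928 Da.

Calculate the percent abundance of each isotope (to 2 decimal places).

Rq-129: 34.26%, Rq-131: 65.74%

With x = fraction of Rq-129 (so Rq-131 is 1 − x):
128.94232·x + 130.99648·(1 − x) = 130.2928
(128.94232 − 130.99648)·x = 130.2928 − 130.99648
x = -0.70368 / -2.05416 = 0.34256 → 34.26% Rq-129, 65.74% Rq-131.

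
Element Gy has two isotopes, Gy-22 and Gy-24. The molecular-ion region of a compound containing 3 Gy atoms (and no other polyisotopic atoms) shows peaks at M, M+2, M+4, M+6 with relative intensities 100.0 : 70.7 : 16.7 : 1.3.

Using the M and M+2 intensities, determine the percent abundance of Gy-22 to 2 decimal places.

If p is the fraction of Gy that is Gy-22, then I(M+2)/I(M) = [C(3,1)·p^2·(1−p)] / p^3 = 3·(1−p)/p = 70.7/100.0 = 0.7070
(1−p)/p = 0.7070/3 = 0.2357  ⇒  p = 1/(1 + 0.2357) = 0.8093
Gy-22: 80.93%, Gy-24: 19.07%.

80.93%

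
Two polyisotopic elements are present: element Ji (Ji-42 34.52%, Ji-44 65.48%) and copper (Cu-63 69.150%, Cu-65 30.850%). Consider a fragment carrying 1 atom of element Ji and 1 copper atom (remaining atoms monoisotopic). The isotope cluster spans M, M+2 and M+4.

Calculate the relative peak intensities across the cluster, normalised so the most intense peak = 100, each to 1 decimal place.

42.7 : 100.0 : 36.1

Element Ji pattern (n=1): 0.3452 : 0.6548
Copper pattern (n=1): 0.6915 : 0.3085
Convolve the two distributions (both contribute in 2-u steps):
  M: 0.3452×0.6915 = 0.238706
  M+2: 0.3452×0.3085 + 0.6548×0.6915 = 0.559288
  M+4: 0.6548×0.3085 = 0.202006
Scale to base peak (0.559288) = 100: 42.7 : 100.0 : 36.1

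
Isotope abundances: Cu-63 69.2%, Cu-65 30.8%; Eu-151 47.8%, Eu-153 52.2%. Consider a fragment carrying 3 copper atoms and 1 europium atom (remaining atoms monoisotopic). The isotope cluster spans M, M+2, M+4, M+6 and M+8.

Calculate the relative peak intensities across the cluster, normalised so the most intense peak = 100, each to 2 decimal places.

41.20 : 100.00 : 84.56 : 30.37 : 3.97

Copper pattern (n=3): 0.33137389 : 0.44247034 : 0.19693766 : 0.02921811
Europium pattern (n=1): 0.4780 : 0.5220
Convolve the two distributions (both contribute in 2-u steps):
  M: 0.33137389×0.4780 = 0.158397
  M+2: 0.33137389×0.5220 + 0.44247034×0.4780 = 0.384478
  M+4: 0.44247034×0.5220 + 0.19693766×0.4780 = 0.325106
  M+6: 0.19693766×0.5220 + 0.02921811×0.4780 = 0.116768
  M+8: 0.02921811×0.5220 = 0.015252
Scale to base peak (0.384478) = 100: 41.20 : 100.00 : 84.56 : 30.37 : 3.97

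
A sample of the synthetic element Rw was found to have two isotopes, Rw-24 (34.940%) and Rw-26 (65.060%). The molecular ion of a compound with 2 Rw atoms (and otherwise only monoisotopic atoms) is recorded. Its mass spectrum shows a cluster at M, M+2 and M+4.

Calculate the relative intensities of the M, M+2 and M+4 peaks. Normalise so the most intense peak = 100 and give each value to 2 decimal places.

26.85 : 100.00 : 93.10

Expanding (0.34940 + 0.65060)^2:
P(M) = 0.34940^2 = 0.122080
P(M+2) = 2 × 0.34940^1 × 0.65060^1 = 0.454639
P(M+4) = 0.65060^2 = 0.423280
The M+2 peak is largest (0.454639); scaling to 100 gives 26.85 : 100.00 : 93.10.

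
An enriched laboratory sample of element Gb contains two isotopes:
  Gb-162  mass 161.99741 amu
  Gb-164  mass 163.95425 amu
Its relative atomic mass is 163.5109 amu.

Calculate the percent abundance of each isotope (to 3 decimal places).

With x = fraction of Gb-162 (so Gb-164 is 1 − x):
161.99741·x + 163.95425·(1 − x) = 163.5109
(161.99741 − 163.95425)·x = 163.5109 − 163.95425
x = -0.44335 / -1.95684 = 0.22656 → 22.656% Gb-162, 77.344% Gb-164.

Gb-162: 22.656%, Gb-164: 77.344%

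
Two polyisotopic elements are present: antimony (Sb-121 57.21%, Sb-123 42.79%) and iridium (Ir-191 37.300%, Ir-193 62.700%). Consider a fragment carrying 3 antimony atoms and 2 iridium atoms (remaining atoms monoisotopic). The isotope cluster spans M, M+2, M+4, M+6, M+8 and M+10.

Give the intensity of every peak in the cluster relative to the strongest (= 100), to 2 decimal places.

Antimony pattern (n=3): 0.18724742 : 0.42015297 : 0.3142518 : 0.07834781
Iridium pattern (n=2): 0.139129 : 0.467742 : 0.393129
Convolve the two distributions (both contribute in 2-u steps):
  M: 0.18724742×0.139129 = 0.026052
  M+2: 0.18724742×0.467742 + 0.42015297×0.139129 = 0.146039
  M+4: 0.18724742×0.393129 + 0.42015297×0.467742 + 0.3142518×0.139129 = 0.313857
  M+6: 0.42015297×0.393129 + 0.3142518×0.467742 + 0.07834781×0.139129 = 0.323064
  M+8: 0.3142518×0.393129 + 0.07834781×0.467742 = 0.160188
  M+10: 0.07834781×0.393129 = 0.030801
Scale to base peak (0.323064) = 100: 8.06 : 45.20 : 97.15 : 100.00 : 49.58 : 9.53

8.06 : 45.20 : 97.15 : 100.00 : 49.58 : 9.53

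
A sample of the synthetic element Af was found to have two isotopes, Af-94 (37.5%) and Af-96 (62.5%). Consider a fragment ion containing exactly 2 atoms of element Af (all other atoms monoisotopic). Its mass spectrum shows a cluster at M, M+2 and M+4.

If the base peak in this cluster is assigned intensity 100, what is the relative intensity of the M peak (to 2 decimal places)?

30.00

(0.375 + 0.625)^2 gives M 0.1406, M+2 0.4688, M+4 0.3906; the largest is M+2.
P(M+2) = C(2,1) × 0.375^1 × 0.625^1 = 2 × 0.3750 × 0.6250 = 0.468750 (base)
P(M) = C(2,0) × 0.375^2 × 0.625^0 = 1 × 0.140625 × 1.0000 = 0.140625
Relative intensity = 0.140625 / 0.468750 × 100 = 30.00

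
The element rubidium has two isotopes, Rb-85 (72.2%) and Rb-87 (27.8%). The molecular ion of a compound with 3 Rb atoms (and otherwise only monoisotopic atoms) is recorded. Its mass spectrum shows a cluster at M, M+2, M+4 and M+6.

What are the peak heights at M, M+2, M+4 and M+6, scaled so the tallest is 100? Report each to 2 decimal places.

86.57 : 100.00 : 38.50 : 4.94

The 3 Rb atoms are independent, so intensities follow the terms of (0.722 + 0.278)^3.
P(M) = 0.722^3 = 0.376367
P(M+2) = 3 × 0.722^2 × 0.278^1 = 0.434751
P(M+4) = 3 × 0.722^1 × 0.278^2 = 0.167397
P(M+6) = 0.278^3 = 0.021485
The M+2 peak is largest (0.434751); scaling to 100 gives 86.57 : 100.00 : 38.50 : 4.94.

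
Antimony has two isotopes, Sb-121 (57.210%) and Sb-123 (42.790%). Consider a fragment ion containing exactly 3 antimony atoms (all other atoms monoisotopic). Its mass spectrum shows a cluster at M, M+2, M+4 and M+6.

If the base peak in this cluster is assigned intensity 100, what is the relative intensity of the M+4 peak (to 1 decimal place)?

74.8

Term probabilities: M 0.1872, M+2 0.4202, M+4 0.3143, M+6 0.0783. Base peak = M+2.
P(M+2) = C(3,1) × 0.57210^2 × 0.42790^1 = 3 × 0.32729841 × 0.4279 = 0.420153 (base)
P(M+4) = C(3,2) × 0.57210^1 × 0.42790^2 = 3 × 0.5721 × 0.18309841 = 0.314252
Relative intensity = 0.314252 / 0.420153 × 100 = 74.8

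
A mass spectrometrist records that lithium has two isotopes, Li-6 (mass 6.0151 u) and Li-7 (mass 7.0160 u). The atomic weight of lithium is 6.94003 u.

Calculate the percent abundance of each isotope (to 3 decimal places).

Writing the weighted mean with unknown fraction x of Li-6:
6.0151·x + 7.0160·(1 − x) = 6.94003
(6.0151 − 7.0160)·x = 6.94003 − 7.0160
x = -0.07597 / -1.0009 = 0.07590 → 7.590% Li-6, 92.410% Li-7.

Li-6: 7.590%, Li-7: 92.410%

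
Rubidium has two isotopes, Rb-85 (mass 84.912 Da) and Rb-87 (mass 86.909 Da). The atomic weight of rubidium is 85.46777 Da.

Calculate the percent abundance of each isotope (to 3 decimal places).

Rb-85: 72.170%, Rb-87: 27.830%

Let x be the fractional abundance of Rb-85; then Rb-87 has abundance 1 − x.
84.912·x + 86.909·(1 − x) = 85.46777
(84.912 − 86.909)·x = 85.46777 − 86.909
x = -1.44123 / -1.997 = 0.72170 → 72.170% Rb-85, 27.830% Rb-87.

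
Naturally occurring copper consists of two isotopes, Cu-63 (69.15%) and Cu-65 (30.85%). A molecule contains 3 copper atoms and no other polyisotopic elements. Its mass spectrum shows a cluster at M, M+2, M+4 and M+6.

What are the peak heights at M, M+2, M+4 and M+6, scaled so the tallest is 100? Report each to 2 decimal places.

The 3 Cu atoms are independent, so intensities follow the terms of (0.6915 + 0.3085)^3.
P(M) = 0.6915^3 = 0.330656
P(M+2) = 3 × 0.6915^2 × 0.3085^1 = 0.442548
P(M+4) = 3 × 0.6915^1 × 0.3085^2 = 0.197435
P(M+6) = 0.3085^3 = 0.029361
The M+2 peak is largest (0.442548); scaling to 100 gives 74.72 : 100.00 : 44.61 : 6.63.

74.72 : 100.00 : 44.61 : 6.63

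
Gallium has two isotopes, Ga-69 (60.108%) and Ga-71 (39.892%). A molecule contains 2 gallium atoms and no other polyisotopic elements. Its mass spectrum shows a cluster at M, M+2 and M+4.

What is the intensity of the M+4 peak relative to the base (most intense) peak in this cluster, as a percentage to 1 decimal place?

33.2%

Binomial terms of (0.60108 + 0.39892)^2: M 0.3613, M+2 0.4796, M+4 0.1591 → M+2 is the base peak.
P(M+2) = C(2,1) × 0.60108^1 × 0.39892^1 = 2 × 0.60108 × 0.39892 = 0.479566 (base)
P(M+4) = C(2,2) × 0.60108^0 × 0.39892^2 = 1 × 1.0000 × 0.15913717 = 0.159137
Relative intensity = 0.159137 / 0.479566 × 100 = 33.2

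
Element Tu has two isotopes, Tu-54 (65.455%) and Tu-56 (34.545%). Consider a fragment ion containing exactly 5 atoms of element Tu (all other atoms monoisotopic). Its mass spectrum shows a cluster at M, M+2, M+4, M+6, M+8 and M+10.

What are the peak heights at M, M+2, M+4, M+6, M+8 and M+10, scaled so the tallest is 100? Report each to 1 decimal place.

35.9 : 94.7 : 100.0 : 52.8 : 13.9 : 1.5

Expanding (0.65455 + 0.34545)^5:
P(M) = 0.65455^5 = 0.120147
P(M+2) = 5 × 0.65455^4 × 0.34545^1 = 0.317049
P(M+4) = 10 × 0.65455^3 × 0.34545^2 = 0.334656
P(M+6) = 10 × 0.65455^2 × 0.34545^3 = 0.176621
P(M+8) = 5 × 0.65455^1 × 0.34545^4 = 0.046607
P(M+10) = 0.34545^5 = 0.004920
The M+4 peak is largest (0.334656); scaling to 100 gives 35.9 : 94.7 : 100.0 : 52.8 : 13.9 : 1.5.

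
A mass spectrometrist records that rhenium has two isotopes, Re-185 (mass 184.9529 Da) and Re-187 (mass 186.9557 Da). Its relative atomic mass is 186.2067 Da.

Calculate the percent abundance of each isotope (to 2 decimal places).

With x = fraction of Re-185 (so Re-187 is 1 − x):
184.9529·x + 186.9557·(1 − x) = 186.2067
(184.9529 − 186.9557)·x = 186.2067 − 186.9557
x = -0.7490 / -2.0028 = 0.37398 → 37.40% Re-185, 62.60% Re-187.

Re-185: 37.40%, Re-187: 62.60%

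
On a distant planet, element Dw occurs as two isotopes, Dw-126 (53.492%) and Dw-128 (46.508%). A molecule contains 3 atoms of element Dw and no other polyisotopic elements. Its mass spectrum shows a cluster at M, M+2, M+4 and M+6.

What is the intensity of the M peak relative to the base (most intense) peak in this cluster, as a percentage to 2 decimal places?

(0.53492 + 0.46508)^3 gives M 0.1531, M+2 0.3992, M+4 0.3471, M+6 0.1006; the largest is M+2.
P(M+2) = C(3,1) × 0.53492^2 × 0.46508^1 = 3 × 0.28613941 × 0.46508 = 0.399233 (base)
P(M) = C(3,0) × 0.53492^3 × 0.46508^0 = 1 × 0.15306169 × 1.0000 = 0.153062
Relative intensity = 0.153062 / 0.399233 × 100 = 38.34

38.34%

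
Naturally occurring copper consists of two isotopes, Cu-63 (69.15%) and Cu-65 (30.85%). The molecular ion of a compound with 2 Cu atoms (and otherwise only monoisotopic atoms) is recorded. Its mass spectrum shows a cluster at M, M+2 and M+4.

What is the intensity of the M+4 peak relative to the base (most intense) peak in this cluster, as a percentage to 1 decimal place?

19.9%

Term probabilities: M 0.4782, M+2 0.4267, M+4 0.0952. Base peak = M.
P(M) = C(2,0) × 0.6915^2 × 0.3085^0 = 1 × 0.47817225 × 1.0000 = 0.478172 (base)
P(M+4) = C(2,2) × 0.6915^0 × 0.3085^2 = 1 × 1.0000 × 0.09517225 = 0.095172
Relative intensity = 0.095172 / 0.478172 × 100 = 19.9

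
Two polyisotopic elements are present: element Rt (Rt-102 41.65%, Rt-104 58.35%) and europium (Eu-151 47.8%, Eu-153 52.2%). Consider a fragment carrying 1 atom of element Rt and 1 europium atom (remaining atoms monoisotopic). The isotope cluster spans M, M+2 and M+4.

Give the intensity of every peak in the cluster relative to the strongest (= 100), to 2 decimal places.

40.11 : 100.00 : 61.37

Element Rt pattern (n=1): 0.4165 : 0.5835
Europium pattern (n=1): 0.4780 : 0.5220
Convolve the two distributions (both contribute in 2-u steps):
  M: 0.4165×0.4780 = 0.199087
  M+2: 0.4165×0.5220 + 0.5835×0.4780 = 0.496326
  M+4: 0.5835×0.5220 = 0.304587
Scale to base peak (0.496326) = 100: 40.11 : 100.00 : 61.37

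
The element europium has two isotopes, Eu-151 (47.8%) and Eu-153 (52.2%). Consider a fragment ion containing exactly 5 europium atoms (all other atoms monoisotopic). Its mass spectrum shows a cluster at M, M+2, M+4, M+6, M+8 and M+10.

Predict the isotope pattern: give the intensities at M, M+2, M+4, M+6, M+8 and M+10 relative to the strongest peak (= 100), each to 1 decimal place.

Expanding (0.478 + 0.522)^5:
P(M) = 0.478^5 = 0.024954
P(M+2) = 5 × 0.478^4 × 0.522^1 = 0.136255
P(M+4) = 10 × 0.478^3 × 0.522^2 = 0.297594
P(M+6) = 10 × 0.478^2 × 0.522^3 = 0.324988
P(M+8) = 5 × 0.478^1 × 0.522^4 = 0.177452
P(M+10) = 0.522^5 = 0.038757
The M+6 peak is largest (0.324988); scaling to 100 gives 7.7 : 41.9 : 91.6 : 100.0 : 54.6 : 11.9.

7.7 : 41.9 : 91.6 : 100.0 : 54.6 : 11.9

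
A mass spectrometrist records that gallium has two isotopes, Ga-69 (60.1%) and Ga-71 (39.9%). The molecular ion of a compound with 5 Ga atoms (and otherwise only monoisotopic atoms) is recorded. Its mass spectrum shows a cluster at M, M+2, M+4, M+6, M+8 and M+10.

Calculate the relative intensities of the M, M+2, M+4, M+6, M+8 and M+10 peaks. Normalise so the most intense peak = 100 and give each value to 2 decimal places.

Expanding (0.601 + 0.399)^5:
P(M) = 0.601^5 = 0.078410
P(M+2) = 5 × 0.601^4 × 0.399^1 = 0.260280
P(M+4) = 10 × 0.601^3 × 0.399^2 = 0.345596
P(M+6) = 10 × 0.601^2 × 0.399^3 = 0.229439
P(M+8) = 5 × 0.601^1 × 0.399^4 = 0.076162
P(M+10) = 0.399^5 = 0.010113
The M+4 peak is largest (0.345596); scaling to 100 gives 22.69 : 75.31 : 100.00 : 66.39 : 22.04 : 2.93.

22.69 : 75.31 : 100.00 : 66.39 : 22.04 : 2.93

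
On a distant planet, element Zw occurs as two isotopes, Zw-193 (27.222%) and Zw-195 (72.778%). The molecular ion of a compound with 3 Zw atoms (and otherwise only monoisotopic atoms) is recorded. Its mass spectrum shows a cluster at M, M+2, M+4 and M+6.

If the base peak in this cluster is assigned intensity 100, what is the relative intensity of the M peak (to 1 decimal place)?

(0.27222 + 0.72778)^3 gives M 0.0202, M+2 0.1618, M+4 0.4326, M+6 0.3855; the largest is M+4.
P(M+4) = C(3,2) × 0.27222^1 × 0.72778^2 = 3 × 0.27222 × 0.52966373 = 0.432555 (base)
P(M) = C(3,0) × 0.27222^3 × 0.72778^0 = 1 × 0.02017252 × 1.0000 = 0.020173
Relative intensity = 0.020173 / 0.432555 × 100 = 4.7

4.7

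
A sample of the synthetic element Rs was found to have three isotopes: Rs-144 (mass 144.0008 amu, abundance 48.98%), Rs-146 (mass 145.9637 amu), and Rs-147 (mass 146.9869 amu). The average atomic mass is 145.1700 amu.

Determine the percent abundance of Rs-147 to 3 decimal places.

Let x and y be the fractions of Rs-146 and Rs-147. Then x + y = 1 − 0.4898 = 0.5102 and 145.9637x + 146.9869y = 145.1700 − 0.4898×144.0008 = 74.63840816.
Substituting: 145.9637x + 146.9869(0.5102 − x) = 74.63840816
(145.9637 − 146.9869)x = -0.35430822  ⇒  x = 0.34627, y = 0.16393
Rs-146: 34.627%, Rs-147: 16.393%.

16.393%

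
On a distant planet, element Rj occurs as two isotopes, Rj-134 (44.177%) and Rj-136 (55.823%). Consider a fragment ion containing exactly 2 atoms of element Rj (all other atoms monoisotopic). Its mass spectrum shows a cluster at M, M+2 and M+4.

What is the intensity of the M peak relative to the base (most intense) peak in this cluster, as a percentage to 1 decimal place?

(0.44177 + 0.55823)^2 gives M 0.1952, M+2 0.4932, M+4 0.3116; the largest is M+2.
P(M+2) = C(2,1) × 0.44177^1 × 0.55823^1 = 2 × 0.44177 × 0.55823 = 0.493219 (base)
P(M) = C(2,0) × 0.44177^2 × 0.55823^0 = 1 × 0.19516073 × 1.0000 = 0.195161
Relative intensity = 0.195161 / 0.493219 × 100 = 39.6

39.6%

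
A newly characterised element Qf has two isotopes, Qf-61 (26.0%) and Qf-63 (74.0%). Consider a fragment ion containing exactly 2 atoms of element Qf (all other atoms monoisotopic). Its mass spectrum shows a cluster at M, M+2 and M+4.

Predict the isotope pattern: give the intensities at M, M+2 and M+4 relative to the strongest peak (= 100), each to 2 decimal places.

12.34 : 70.27 : 100.00

Expanding (0.260 + 0.740)^2:
P(M) = 0.260^2 = 0.067600
P(M+2) = 2 × 0.260^1 × 0.740^1 = 0.384800
P(M+4) = 0.740^2 = 0.547600
The M+4 peak is largest (0.547600); scaling to 100 gives 12.34 : 70.27 : 100.00.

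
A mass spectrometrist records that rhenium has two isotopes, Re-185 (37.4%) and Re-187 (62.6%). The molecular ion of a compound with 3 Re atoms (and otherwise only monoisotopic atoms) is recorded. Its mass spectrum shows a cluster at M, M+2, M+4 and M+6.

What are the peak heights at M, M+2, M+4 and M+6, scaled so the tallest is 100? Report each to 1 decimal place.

Expanding (0.374 + 0.626)^3:
P(M) = 0.374^3 = 0.052314
P(M+2) = 3 × 0.374^2 × 0.626^1 = 0.262687
P(M+4) = 3 × 0.374^1 × 0.626^2 = 0.439685
P(M+6) = 0.626^3 = 0.245314
The M+4 peak is largest (0.439685); scaling to 100 gives 11.9 : 59.7 : 100.0 : 55.8.

11.9 : 59.7 : 100.0 : 55.8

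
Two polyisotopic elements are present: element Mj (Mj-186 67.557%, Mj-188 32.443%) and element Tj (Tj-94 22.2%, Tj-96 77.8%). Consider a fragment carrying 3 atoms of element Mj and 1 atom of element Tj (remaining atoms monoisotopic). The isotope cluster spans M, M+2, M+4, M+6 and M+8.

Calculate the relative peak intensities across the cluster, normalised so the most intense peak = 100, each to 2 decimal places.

Element Mj pattern (n=3): 0.30832665 : 0.44420452 : 0.21332101 : 0.03414782
Element Tj pattern (n=1): 0.2220 : 0.7780
Convolve the two distributions (both contribute in 2-u steps):
  M: 0.30832665×0.2220 = 0.068449
  M+2: 0.30832665×0.7780 + 0.44420452×0.2220 = 0.338492
  M+4: 0.44420452×0.7780 + 0.21332101×0.2220 = 0.392948
  M+6: 0.21332101×0.7780 + 0.03414782×0.2220 = 0.173545
  M+8: 0.03414782×0.7780 = 0.026567
Scale to base peak (0.392948) = 100: 17.42 : 86.14 : 100.00 : 44.16 : 6.76

17.42 : 86.14 : 100.00 : 44.16 : 6.76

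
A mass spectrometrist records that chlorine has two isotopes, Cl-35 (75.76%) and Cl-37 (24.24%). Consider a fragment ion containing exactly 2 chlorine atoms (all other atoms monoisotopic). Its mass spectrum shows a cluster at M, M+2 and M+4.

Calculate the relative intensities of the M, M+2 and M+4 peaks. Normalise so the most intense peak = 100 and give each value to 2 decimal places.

100.00 : 63.99 : 10.24

Each Cl atom is independently Cl-35 (p = 0.7576) or Cl-37 (q = 0.2424); the cluster is the binomial expansion (p + q)^2.
P(M) = 0.7576^2 = 0.573958
P(M+2) = 2 × 0.7576^1 × 0.2424^1 = 0.367284
P(M+4) = 0.2424^2 = 0.058758
The M peak is largest (0.573958); scaling to 100 gives 100.00 : 63.99 : 10.24.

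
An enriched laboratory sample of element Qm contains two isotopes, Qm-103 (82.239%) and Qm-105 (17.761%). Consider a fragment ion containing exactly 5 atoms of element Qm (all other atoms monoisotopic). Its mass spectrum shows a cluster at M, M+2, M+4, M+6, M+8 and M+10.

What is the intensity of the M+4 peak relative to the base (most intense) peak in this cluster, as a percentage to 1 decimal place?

43.2%

(0.82239 + 0.17761)^5 gives M 0.3762, M+2 0.4062, M+4 0.1755, M+6 0.0379, M+8 0.0041, M+10 0.0002; the largest is M+2.
P(M+2) = C(5,1) × 0.82239^4 × 0.17761^1 = 5 × 0.45741593 × 0.17761 = 0.406208 (base)
P(M+4) = C(5,2) × 0.82239^3 × 0.17761^2 = 10 × 0.55620317 × 0.03154531 = 0.175456
Relative intensity = 0.175456 / 0.406208 × 100 = 43.2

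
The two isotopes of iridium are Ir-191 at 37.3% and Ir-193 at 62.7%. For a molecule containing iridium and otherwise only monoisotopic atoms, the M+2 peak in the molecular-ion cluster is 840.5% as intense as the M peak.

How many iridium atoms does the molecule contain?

The M+2/M ratio from n Ir atoms is n · q/p = n · 0.627/0.373.
n = 8.405 × 0.373/0.627 = 5.00 ≈ 5

5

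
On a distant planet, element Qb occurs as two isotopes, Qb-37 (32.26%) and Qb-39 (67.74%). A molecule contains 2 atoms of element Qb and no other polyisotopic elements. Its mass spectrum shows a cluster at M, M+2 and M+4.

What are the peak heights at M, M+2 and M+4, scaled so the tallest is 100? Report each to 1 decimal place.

Each Qb atom is independently Qb-37 (p = 0.3226) or Qb-39 (q = 0.6774); the cluster is the binomial expansion (p + q)^2.
P(M) = 0.3226^2 = 0.104071
P(M+2) = 2 × 0.3226^1 × 0.6774^1 = 0.437058
P(M+4) = 0.6774^2 = 0.458871
The M+4 peak is largest (0.458871); scaling to 100 gives 22.7 : 95.2 : 100.0.

22.7 : 95.2 : 100.0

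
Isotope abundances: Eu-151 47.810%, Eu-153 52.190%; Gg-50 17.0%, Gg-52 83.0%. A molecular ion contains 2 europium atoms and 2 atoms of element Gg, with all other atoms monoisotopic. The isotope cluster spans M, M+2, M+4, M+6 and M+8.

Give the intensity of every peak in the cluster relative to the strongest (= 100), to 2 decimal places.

Europium pattern (n=2): 0.22857961 : 0.49904078 : 0.27237961
Element Gg pattern (n=2): 0.0289 : 0.2822 : 0.6889
Convolve the two distributions (both contribute in 2-u steps):
  M: 0.22857961×0.0289 = 0.006606
  M+2: 0.22857961×0.2822 + 0.49904078×0.0289 = 0.078927
  M+4: 0.22857961×0.6889 + 0.49904078×0.2822 + 0.27237961×0.0289 = 0.306170
  M+6: 0.49904078×0.6889 + 0.27237961×0.2822 = 0.420655
  M+8: 0.27237961×0.6889 = 0.187642
Scale to base peak (0.420655) = 100: 1.57 : 18.76 : 72.78 : 100.00 : 44.61

1.57 : 18.76 : 72.78 : 100.00 : 44.61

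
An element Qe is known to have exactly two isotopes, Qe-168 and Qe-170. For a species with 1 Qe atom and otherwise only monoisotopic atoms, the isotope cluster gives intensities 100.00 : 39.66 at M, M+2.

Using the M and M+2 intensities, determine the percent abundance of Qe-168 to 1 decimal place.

Let p = fractional abundance of Qe-168. I(M+2)/I(M) = [C(1,1)·p^0·(1−p)] / p^1 = 1·(1−p)/p = 39.66/100.00 = 0.3966
(1−p)/p = 0.3966/1 = 0.3966  ⇒  p = 1/(1 + 0.3966) = 0.7160
Qe-168: 71.6%, Qe-170: 28.4%.

71.6%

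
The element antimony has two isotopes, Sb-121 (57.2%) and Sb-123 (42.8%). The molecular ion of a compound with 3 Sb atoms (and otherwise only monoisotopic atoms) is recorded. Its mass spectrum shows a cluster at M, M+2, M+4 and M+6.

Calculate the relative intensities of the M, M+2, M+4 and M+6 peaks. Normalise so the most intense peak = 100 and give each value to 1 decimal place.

44.5 : 100.0 : 74.8 : 18.7

The 3 Sb atoms are independent, so intensities follow the terms of (0.572 + 0.428)^3.
P(M) = 0.572^3 = 0.187149
P(M+2) = 3 × 0.572^2 × 0.428^1 = 0.420104
P(M+4) = 3 × 0.572^1 × 0.428^2 = 0.314344
P(M+6) = 0.428^3 = 0.078403
The M+2 peak is largest (0.420104); scaling to 100 gives 44.5 : 100.0 : 74.8 : 18.7.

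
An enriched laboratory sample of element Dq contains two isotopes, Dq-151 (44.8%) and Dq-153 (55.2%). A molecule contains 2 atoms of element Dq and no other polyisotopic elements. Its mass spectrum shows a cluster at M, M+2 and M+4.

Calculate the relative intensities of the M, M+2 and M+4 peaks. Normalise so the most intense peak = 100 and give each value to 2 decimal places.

Expanding (0.448 + 0.552)^2:
P(M) = 0.448^2 = 0.200704
P(M+2) = 2 × 0.448^1 × 0.552^1 = 0.494592
P(M+4) = 0.552^2 = 0.304704
The M+2 peak is largest (0.494592); scaling to 100 gives 40.58 : 100.00 : 61.61.

40.58 : 100.00 : 61.61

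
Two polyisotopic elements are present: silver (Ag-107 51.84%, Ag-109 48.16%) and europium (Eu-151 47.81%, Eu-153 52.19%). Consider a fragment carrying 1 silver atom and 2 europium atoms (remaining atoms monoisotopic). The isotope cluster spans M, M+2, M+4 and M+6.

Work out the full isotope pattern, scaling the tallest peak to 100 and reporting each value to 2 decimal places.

31.06 : 96.66 : 100.00 : 34.38

Silver pattern (n=1): 0.5184 : 0.4816
Europium pattern (n=2): 0.22857961 : 0.49904078 : 0.27237961
Convolve the two distributions (both contribute in 2-u steps):
  M: 0.5184×0.22857961 = 0.118496
  M+2: 0.5184×0.49904078 + 0.4816×0.22857961 = 0.368787
  M+4: 0.5184×0.27237961 + 0.4816×0.49904078 = 0.381540
  M+6: 0.4816×0.27237961 = 0.131178
Scale to base peak (0.381540) = 100: 31.06 : 96.66 : 100.00 : 34.38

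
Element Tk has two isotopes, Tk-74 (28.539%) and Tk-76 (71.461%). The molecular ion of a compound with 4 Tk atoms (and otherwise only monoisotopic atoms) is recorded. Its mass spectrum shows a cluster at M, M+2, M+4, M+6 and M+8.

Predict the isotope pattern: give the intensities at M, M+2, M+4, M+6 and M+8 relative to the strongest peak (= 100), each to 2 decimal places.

1.59 : 15.95 : 59.90 : 100.00 : 62.60

The 4 Tk atoms are independent, so intensities follow the terms of (0.28539 + 0.71461)^4.
P(M) = 0.28539^4 = 0.006634
P(M+2) = 4 × 0.28539^3 × 0.71461^1 = 0.066442
P(M+4) = 6 × 0.28539^2 × 0.71461^2 = 0.249555
P(M+6) = 4 × 0.28539^1 × 0.71461^3 = 0.416587
P(M+8) = 0.71461^4 = 0.260781
The M+6 peak is largest (0.416587); scaling to 100 gives 1.59 : 15.95 : 59.90 : 100.00 : 62.60.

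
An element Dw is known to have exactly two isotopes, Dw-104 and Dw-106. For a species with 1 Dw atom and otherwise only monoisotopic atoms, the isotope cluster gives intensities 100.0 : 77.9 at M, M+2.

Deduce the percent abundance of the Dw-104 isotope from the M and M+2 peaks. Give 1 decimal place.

56.2%

If p is the fraction of Dw that is Dw-104, then I(M+2)/I(M) = [C(1,1)·p^0·(1−p)] / p^1 = 1·(1−p)/p = 77.9/100.0 = 0.7790
(1−p)/p = 0.7790/1 = 0.7790  ⇒  p = 1/(1 + 0.7790) = 0.5621
Dw-104: 56.2%, Dw-106: 43.8%.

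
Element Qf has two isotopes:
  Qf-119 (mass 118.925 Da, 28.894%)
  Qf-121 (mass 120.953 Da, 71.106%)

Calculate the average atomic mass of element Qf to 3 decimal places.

Ar = Σ fᵢ·mᵢ = 0.28894 × 118.925 + 0.71106 × 120.953
= 34.3622 + 86.0048 = 120.3670 Da

120.367 Da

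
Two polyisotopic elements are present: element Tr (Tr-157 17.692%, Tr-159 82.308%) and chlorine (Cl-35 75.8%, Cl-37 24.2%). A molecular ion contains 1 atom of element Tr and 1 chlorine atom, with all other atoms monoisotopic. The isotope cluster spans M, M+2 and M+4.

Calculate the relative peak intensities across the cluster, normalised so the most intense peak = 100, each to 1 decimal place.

Element Tr pattern (n=1): 0.17692 : 0.82308
Chlorine pattern (n=1): 0.7580 : 0.2420
Convolve the two distributions (both contribute in 2-u steps):
  M: 0.17692×0.7580 = 0.134105
  M+2: 0.17692×0.2420 + 0.82308×0.7580 = 0.666709
  M+4: 0.82308×0.2420 = 0.199185
Scale to base peak (0.666709) = 100: 20.1 : 100.0 : 29.9

20.1 : 100.0 : 29.9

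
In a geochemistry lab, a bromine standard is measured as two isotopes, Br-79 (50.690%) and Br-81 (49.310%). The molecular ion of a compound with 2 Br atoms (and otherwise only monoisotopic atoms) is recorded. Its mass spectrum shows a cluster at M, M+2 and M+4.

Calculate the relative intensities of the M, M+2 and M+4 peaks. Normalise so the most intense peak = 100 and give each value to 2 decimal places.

51.40 : 100.00 : 48.64

The 2 Br atoms are independent, so intensities follow the terms of (0.50690 + 0.49310)^2.
P(M) = 0.50690^2 = 0.256948
P(M+2) = 2 × 0.50690^1 × 0.49310^1 = 0.499905
P(M+4) = 0.49310^2 = 0.243148
The M+2 peak is largest (0.499905); scaling to 100 gives 51.40 : 100.00 : 48.64.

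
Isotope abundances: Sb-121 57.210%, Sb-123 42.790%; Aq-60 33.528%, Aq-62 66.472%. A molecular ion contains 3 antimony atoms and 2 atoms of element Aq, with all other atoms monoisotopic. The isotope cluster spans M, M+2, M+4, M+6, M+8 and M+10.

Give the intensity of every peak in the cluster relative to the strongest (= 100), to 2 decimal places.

6.29 : 39.07 : 91.27 : 100.00 : 51.95 : 10.35

Antimony pattern (n=3): 0.18724742 : 0.42015297 : 0.3142518 : 0.07834781
Element Aq pattern (n=2): 0.11241268 : 0.44573464 : 0.44185268
Convolve the two distributions (both contribute in 2-u steps):
  M: 0.18724742×0.11241268 = 0.021049
  M+2: 0.18724742×0.44573464 + 0.42015297×0.11241268 = 0.130693
  M+4: 0.18724742×0.44185268 + 0.42015297×0.44573464 + 0.3142518×0.11241268 = 0.305338
  M+6: 0.42015297×0.44185268 + 0.3142518×0.44573464 + 0.07834781×0.11241268 = 0.334526
  M+8: 0.3142518×0.44185268 + 0.07834781×0.44573464 = 0.173775
  M+10: 0.07834781×0.44185268 = 0.034618
Scale to base peak (0.334526) = 100: 6.29 : 39.07 : 91.27 : 100.00 : 51.95 : 10.35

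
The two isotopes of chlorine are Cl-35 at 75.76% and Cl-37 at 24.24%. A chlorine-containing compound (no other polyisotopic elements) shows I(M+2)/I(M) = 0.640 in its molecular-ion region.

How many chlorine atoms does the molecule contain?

With n Cl atoms, P(M+2)/P(M) = C(n,1)·p^(n−1)q / p^n = n·q/p = n · 0.2424/0.7576.
n = 0.640 × 0.7576/0.2424 = 2.00 ≈ 2

2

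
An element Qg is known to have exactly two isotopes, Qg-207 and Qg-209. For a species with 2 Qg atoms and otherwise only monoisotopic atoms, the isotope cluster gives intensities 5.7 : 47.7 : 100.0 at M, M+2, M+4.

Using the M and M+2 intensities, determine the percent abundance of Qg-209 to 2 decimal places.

80.71%

Write p for the Qg-207 fraction. I(M+2)/I(M) = [C(2,1)·p^1·(1−p)] / p^2 = 2·(1−p)/p = 47.7/5.7 = 8.3684
(1−p)/p = 8.3684/2 = 4.1842  ⇒  p = 1/(1 + 4.1842) = 0.1929
Qg-207: 19.29%, Qg-209: 80.71%.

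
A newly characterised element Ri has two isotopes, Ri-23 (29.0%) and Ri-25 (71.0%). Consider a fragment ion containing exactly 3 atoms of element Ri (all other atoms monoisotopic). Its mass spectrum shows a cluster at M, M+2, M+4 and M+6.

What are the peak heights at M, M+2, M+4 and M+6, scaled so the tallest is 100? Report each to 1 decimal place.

5.6 : 40.8 : 100.0 : 81.6

Expanding (0.290 + 0.710)^3:
P(M) = 0.290^3 = 0.024389
P(M+2) = 3 × 0.290^2 × 0.710^1 = 0.179133
P(M+4) = 3 × 0.290^1 × 0.710^2 = 0.438567
P(M+6) = 0.710^3 = 0.357911
The M+4 peak is largest (0.438567); scaling to 100 gives 5.6 : 40.8 : 100.0 : 81.6.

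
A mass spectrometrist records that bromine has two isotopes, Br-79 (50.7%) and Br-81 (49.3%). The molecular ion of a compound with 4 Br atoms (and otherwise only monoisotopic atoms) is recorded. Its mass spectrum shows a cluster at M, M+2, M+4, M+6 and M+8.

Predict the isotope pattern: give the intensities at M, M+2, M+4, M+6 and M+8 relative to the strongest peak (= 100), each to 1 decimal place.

Expanding (0.507 + 0.493)^4:
P(M) = 0.507^4 = 0.066074
P(M+2) = 4 × 0.507^3 × 0.493^1 = 0.256999
P(M+4) = 6 × 0.507^2 × 0.493^2 = 0.374853
P(M+6) = 4 × 0.507^1 × 0.493^3 = 0.243001
P(M+8) = 0.493^4 = 0.059073
The M+4 peak is largest (0.374853); scaling to 100 gives 17.6 : 68.6 : 100.0 : 64.8 : 15.8.

17.6 : 68.6 : 100.0 : 64.8 : 15.8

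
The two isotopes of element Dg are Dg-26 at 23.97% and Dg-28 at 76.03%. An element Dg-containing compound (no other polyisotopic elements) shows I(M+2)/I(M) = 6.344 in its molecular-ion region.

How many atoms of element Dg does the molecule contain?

2

The M+2/M ratio from n Dg atoms is n · q/p = n · 0.7603/0.2397.
n = 6.344 × 0.2397/0.7603 = 2.00 ≈ 2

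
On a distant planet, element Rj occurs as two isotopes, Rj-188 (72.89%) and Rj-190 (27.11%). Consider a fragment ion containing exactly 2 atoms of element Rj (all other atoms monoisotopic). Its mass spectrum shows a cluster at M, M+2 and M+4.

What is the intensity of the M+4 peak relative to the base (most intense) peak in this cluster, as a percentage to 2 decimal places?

Binomial terms of (0.7289 + 0.2711)^2: M 0.5313, M+2 0.3952, M+4 0.0735 → M is the base peak.
P(M) = C(2,0) × 0.7289^2 × 0.2711^0 = 1 × 0.53129521 × 1.0000 = 0.531295 (base)
P(M+4) = C(2,2) × 0.7289^0 × 0.2711^2 = 1 × 1.0000 × 0.07349521 = 0.073495
Relative intensity = 0.073495 / 0.531295 × 100 = 13.83

13.83%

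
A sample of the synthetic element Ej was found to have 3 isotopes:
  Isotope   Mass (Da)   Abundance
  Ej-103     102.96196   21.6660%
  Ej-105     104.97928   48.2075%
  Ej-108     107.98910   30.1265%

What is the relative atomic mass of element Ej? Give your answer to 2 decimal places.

105.45 Da

The abundance-weighted mean is 0.216660 × 102.96196 + 0.482075 × 104.97928 + 0.301265 × 107.98910
= 22.307738 + 50.607886 + 32.533336 = 105.448960 Da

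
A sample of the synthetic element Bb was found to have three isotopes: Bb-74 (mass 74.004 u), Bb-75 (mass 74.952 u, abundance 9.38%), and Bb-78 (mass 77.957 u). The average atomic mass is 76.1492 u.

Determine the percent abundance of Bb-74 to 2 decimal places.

38.60%

Let x and y be the fractions of Bb-74 and Bb-78. Then x + y = 1 − 0.0938 = 0.9062 and 74.004x + 77.957y = 76.1492 − 0.0938×74.952 = 69.1187024.
Substituting: 74.004x + 77.957(0.9062 − x) = 69.1187024
(74.004 − 77.957)x = -1.525931  ⇒  x = 0.38602, y = 0.52018
Bb-74: 38.60%, Bb-78: 52.02%.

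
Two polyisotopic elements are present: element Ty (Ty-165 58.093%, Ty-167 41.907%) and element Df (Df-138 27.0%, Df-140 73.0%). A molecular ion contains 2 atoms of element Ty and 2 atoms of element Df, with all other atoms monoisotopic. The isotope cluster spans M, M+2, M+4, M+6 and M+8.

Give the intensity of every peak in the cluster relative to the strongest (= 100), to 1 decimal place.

6.4 : 43.8 : 100.0 : 85.5 : 24.3

Element Ty pattern (n=2): 0.33747966 : 0.48690067 : 0.17561966
Element Df pattern (n=2): 0.0729 : 0.3942 : 0.5329
Convolve the two distributions (both contribute in 2-u steps):
  M: 0.33747966×0.0729 = 0.024602
  M+2: 0.33747966×0.3942 + 0.48690067×0.0729 = 0.168530
  M+4: 0.33747966×0.5329 + 0.48690067×0.3942 + 0.17561966×0.0729 = 0.384582
  M+6: 0.48690067×0.5329 + 0.17561966×0.3942 = 0.328699
  M+8: 0.17561966×0.5329 = 0.093588
Scale to base peak (0.384582) = 100: 6.4 : 43.8 : 100.0 : 85.5 : 24.3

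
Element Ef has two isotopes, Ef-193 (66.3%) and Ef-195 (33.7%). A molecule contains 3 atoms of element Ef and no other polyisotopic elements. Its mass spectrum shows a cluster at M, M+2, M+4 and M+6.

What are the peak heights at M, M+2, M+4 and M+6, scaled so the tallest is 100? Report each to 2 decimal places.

Expanding (0.663 + 0.337)^3:
P(M) = 0.663^3 = 0.291434
P(M+2) = 3 × 0.663^2 × 0.337^1 = 0.444404
P(M+4) = 3 × 0.663^1 × 0.337^2 = 0.225889
P(M+6) = 0.337^3 = 0.038273
The M+2 peak is largest (0.444404); scaling to 100 gives 65.58 : 100.00 : 50.83 : 8.61.

65.58 : 100.00 : 50.83 : 8.61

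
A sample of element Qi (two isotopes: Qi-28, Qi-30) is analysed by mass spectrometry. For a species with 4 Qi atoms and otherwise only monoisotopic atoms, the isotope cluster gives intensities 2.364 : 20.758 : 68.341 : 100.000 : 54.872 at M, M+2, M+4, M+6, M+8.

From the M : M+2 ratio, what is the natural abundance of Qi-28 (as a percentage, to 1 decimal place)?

31.3%

If p is the fraction of Qi that is Qi-28, then I(M+2)/I(M) = [C(4,1)·p^3·(1−p)] / p^4 = 4·(1−p)/p = 20.758/2.364 = 8.7809
(1−p)/p = 8.7809/4 = 2.1952  ⇒  p = 1/(1 + 2.1952) = 0.3130
Qi-28: 31.3%, Qi-30: 68.7%.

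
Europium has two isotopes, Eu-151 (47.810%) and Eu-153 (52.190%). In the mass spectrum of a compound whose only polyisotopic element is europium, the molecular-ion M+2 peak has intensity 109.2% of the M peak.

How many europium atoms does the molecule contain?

1

The M+2/M ratio from n Eu atoms is n · q/p = n · 0.52190/0.47810.
n = 1.092 × 0.47810/0.52190 = 1.00 ≈ 1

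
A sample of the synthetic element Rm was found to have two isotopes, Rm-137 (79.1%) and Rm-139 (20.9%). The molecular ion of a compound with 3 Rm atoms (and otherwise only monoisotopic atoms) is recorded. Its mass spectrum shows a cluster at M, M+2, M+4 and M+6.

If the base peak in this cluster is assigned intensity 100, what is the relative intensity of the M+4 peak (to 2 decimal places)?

Term probabilities: M 0.4949, M+2 0.3923, M+4 0.1037, M+6 0.0091. Base peak = M.
P(M) = C(3,0) × 0.791^3 × 0.209^0 = 1 × 0.49491367 × 1.0000 = 0.494914 (base)
P(M+4) = C(3,2) × 0.791^1 × 0.209^2 = 3 × 0.7910 × 0.043681 = 0.103655
Relative intensity = 0.103655 / 0.494914 × 100 = 20.94

20.94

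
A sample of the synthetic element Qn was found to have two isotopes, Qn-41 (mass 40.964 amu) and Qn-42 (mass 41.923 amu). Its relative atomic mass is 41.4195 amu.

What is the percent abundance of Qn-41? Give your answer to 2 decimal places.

Writing the weighted mean with unknown fraction x of Qn-41:
40.964·x + 41.923·(1 − x) = 41.4195
(40.964 − 41.923)·x = 41.4195 − 41.923
x = -0.5035 / -0.959 = 0.52503 → 52.50% Qn-41, 47.50% Qn-42.

52.50%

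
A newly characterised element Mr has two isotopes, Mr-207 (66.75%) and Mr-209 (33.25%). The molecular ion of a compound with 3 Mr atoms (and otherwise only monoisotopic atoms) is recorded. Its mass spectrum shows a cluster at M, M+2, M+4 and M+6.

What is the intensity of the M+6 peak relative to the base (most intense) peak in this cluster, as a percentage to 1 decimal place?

(0.6675 + 0.3325)^3 gives M 0.2974, M+2 0.4444, M+4 0.2214, M+6 0.0368; the largest is M+2.
P(M+2) = C(3,1) × 0.6675^2 × 0.3325^1 = 3 × 0.44555625 × 0.3325 = 0.444442 (base)
P(M+6) = C(3,3) × 0.6675^0 × 0.3325^3 = 1 × 1.0000 × 0.03675995 = 0.036760
Relative intensity = 0.036760 / 0.444442 × 100 = 8.3

8.3%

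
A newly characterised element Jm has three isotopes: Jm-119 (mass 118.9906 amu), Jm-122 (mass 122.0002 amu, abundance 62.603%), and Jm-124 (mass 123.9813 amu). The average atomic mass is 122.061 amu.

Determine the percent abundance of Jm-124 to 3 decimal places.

23.770%

The remaining 37.397% is split between Jm-119 (fraction x) and Jm-124 (fraction 0.37397 − x).
Substituting: 118.9906x + 123.9813(0.37397 − x) = 45.685214794
(118.9906 − 123.9813)x = -0.680071967  ⇒  x = 0.13627, y = 0.23770
Jm-119: 13.627%, Jm-124: 23.770%.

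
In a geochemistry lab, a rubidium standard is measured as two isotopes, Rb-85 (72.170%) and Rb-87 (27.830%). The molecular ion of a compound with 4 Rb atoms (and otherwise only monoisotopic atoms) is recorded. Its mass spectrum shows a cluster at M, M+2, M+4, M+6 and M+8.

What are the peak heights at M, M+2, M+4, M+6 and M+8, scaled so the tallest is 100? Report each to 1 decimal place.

64.8 : 100.0 : 57.8 : 14.9 : 1.4

Each Rb atom is independently Rb-85 (p = 0.72170) or Rb-87 (q = 0.27830); the cluster is the binomial expansion (p + q)^4.
P(M) = 0.72170^4 = 0.271286
P(M+2) = 4 × 0.72170^3 × 0.27830^1 = 0.418450
P(M+4) = 6 × 0.72170^2 × 0.27830^2 = 0.242042
P(M+6) = 4 × 0.72170^1 × 0.27830^3 = 0.062224
P(M+8) = 0.27830^4 = 0.005999
The M+2 peak is largest (0.418450); scaling to 100 gives 64.8 : 100.0 : 57.8 : 14.9 : 1.4.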